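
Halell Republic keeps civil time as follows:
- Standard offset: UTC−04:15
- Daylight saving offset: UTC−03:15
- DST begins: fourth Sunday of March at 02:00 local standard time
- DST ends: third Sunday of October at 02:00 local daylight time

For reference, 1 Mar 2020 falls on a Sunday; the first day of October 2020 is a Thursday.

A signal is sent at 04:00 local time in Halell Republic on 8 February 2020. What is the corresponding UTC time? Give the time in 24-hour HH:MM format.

1 March 2020 is a Sunday, so the first Sunday is March 1 and the fourth is March 22.
1 October 2020 is a Thursday, so the first Sunday is October 4 and the third is October 18.
8 February 2020 does not fall between 22 March and 18 October, so daylight saving is not in effect and Halell Republic is at UTC−04:15.
04:00 local + 4h15m = 08:15 UTC.

08:15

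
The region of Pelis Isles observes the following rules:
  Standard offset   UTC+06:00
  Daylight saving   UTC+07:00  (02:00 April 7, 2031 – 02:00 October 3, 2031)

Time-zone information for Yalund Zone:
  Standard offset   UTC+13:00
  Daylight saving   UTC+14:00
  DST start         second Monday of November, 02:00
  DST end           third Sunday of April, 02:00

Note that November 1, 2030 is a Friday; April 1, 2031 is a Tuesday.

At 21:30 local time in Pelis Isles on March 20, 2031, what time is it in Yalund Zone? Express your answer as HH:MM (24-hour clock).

05:30

March 20, 2031 does not fall between 7 April and 3 October, so daylight saving is not in effect and Pelis Isles is at UTC+06:00.
21:30 Pelis Isles − 6h = 15:30 UTC.
1 November 2030 is a Friday, so the first Monday is November 4 and the second is November 11.
1 April 2031 is a Tuesday, so the first Sunday is April 6 and the third is April 20.
At the standard offset (UTC+13:00), 15:30 UTC + 13h = 04:30 Yalund Zone standard time (rolling into the next day, 21 March 2031).
Daylight saving runs 11 November 2030 – 20 April 2031; the standard-time date in Yalund Zone, March 21, 2031, is inside that window, so Yalund Zone is at UTC+14:00.
15:30 UTC + 14h = 05:30 Yalund Zone (rolling into the next day, 21 March 2031).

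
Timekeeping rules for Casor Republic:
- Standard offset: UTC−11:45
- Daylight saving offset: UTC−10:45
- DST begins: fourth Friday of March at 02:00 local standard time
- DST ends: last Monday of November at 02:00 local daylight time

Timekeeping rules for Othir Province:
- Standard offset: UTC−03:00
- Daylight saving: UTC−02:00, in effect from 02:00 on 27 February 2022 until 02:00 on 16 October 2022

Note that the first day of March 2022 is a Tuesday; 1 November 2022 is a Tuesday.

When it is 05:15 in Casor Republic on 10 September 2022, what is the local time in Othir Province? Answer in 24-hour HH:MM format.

1 March 2022 is a Tuesday, so the first Friday is March 4 and the fourth is March 25.
1 November 2022 is a Tuesday, so Mondays fall on 7, 14, 21, 28; the last is November 28.
10 September 2022 falls between 25 March and 28 November, so daylight saving is in effect and Casor Republic is at UTC−10:45.
05:15 Casor Republic + 10h45m = 16:00 UTC.
At the standard offset (UTC−03:00), 16:00 UTC − 3h = 13:00 Othir Province standard time.
The standard-time date in Othir Province, 10 September 2022, lies within the daylight-saving period (27 February – 16 October), so Othir Province is on daylight time, UTC−02:00.
16:00 UTC − 2h = 14:00 Othir Province.

14:00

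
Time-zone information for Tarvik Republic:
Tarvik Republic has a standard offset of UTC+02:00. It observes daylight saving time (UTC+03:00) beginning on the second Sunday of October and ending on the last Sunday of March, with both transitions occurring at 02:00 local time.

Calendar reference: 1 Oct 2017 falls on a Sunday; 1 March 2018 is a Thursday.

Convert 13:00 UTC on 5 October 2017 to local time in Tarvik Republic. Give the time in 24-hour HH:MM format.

15:00

1 October 2017 is a Sunday, so the first Sunday is October 1 and the second is October 8.
1 March 2018 is a Thursday, so Sundays fall on 4, 11, 18, 25; the last is March 25.
At the standard offset (UTC+02:00), 13:00 UTC + 2h = 15:00 Tarvik Republic standard time.
Daylight saving runs 8 October 2017 – 25 March 2018; the standard-time date in Tarvik Republic, 5 October 2017, is outside that window, so Tarvik Republic is on standard time at UTC+02:00.
13:00 UTC + 2h = 15:00 local.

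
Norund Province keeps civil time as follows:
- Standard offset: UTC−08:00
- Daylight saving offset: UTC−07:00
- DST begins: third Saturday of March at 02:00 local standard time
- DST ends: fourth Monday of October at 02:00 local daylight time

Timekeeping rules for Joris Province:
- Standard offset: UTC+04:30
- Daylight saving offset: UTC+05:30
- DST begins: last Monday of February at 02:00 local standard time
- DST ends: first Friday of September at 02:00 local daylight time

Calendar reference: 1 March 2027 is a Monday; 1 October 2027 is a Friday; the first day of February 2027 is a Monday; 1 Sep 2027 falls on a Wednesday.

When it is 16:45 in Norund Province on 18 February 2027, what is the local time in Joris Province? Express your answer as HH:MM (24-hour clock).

05:15

1 March 2027 is a Monday, so the first Saturday is March 6 and the third is March 20.
1 October 2027 is a Friday, so the first Monday is October 4 and the fourth is October 25.
18 February 2027 does not fall between 20 March and 25 October, so daylight saving is not in effect and Norund Province is at UTC−08:00.
16:45 Norund Province + 8h = 00:45 UTC (rolling into the next day, 19 February 2027).
1 February 2027 is a Monday, so Mondays fall on 1, 8, 15, 22; the last is February 22.
1 September 2027 is a Wednesday, so the first Friday is September 3.
At the standard offset (UTC+04:30), 00:45 UTC + 4h30m = 05:15 Joris Province standard time.
Daylight saving runs 22 February – 3 September; the standard-time date in Joris Province, 19 February 2027, is outside that window, so Joris Province is on standard time at UTC+04:30.
00:45 UTC + 4h30m = 05:15 Joris Province.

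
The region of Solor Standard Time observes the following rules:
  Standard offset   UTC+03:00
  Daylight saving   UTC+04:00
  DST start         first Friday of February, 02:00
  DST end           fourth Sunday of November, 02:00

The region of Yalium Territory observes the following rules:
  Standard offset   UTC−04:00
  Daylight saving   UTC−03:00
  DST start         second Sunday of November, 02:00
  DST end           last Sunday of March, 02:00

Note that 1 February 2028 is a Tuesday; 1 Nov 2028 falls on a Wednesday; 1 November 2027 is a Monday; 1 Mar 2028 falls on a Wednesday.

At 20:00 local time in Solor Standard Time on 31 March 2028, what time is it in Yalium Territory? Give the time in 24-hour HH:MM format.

1 February 2028 is a Tuesday, so the first Friday is February 4.
1 November 2028 is a Wednesday, so the first Sunday is November 5 and the fourth is November 26.
31 March 2028 lies within the daylight-saving period (4 February – 26 November), so Solor Standard Time is on daylight time, UTC+04:00.
20:00 Solor Standard Time − 4h = 16:00 UTC.
1 November 2027 is a Monday, so the first Sunday is November 7 and the second is November 14.
1 March 2028 is a Wednesday, so Sundays fall on 5, 12, 19, 26; the last is March 26.
At the standard offset (UTC−04:00), 16:00 UTC − 4h = 12:00 Yalium Territory standard time.
Daylight saving runs 14 November 2027 – 26 March 2028; the standard-time date in Yalium Territory, 31 March 2028, is outside that window, so Yalium Territory is on standard time at UTC−04:00.
16:00 UTC − 4h = 12:00 Yalium Territory.

12:00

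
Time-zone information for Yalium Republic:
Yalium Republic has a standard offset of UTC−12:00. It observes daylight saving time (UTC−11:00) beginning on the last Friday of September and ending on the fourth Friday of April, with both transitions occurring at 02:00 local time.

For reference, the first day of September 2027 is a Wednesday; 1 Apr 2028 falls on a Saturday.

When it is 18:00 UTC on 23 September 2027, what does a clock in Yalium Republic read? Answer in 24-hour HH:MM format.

1 September 2027 is a Wednesday, so Fridays fall on 3, 10, 17, 24; the last is September 24.
1 April 2028 is a Saturday, so the first Friday is April 7 and the fourth is April 28.
At the standard offset (UTC−12:00), 18:00 UTC − 12h = 06:00 Yalium Republic standard time.
The standard-time date in Yalium Republic, 23 September 2027, is outside the daylight-saving period (24 September 2027 – 28 April 2028), so Yalium Republic is on standard time, UTC−12:00.
18:00 UTC − 12h = 06:00 local.

06:00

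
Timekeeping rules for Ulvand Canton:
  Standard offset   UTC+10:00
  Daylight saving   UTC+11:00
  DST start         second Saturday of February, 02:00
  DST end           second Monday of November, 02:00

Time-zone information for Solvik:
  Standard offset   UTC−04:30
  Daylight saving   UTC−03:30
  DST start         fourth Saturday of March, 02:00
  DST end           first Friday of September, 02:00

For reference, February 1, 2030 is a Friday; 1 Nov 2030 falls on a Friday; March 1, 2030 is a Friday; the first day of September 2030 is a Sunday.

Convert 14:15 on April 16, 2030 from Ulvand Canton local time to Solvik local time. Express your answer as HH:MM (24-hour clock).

1 February 2030 is a Friday, so the first Saturday is February 2 and the second is February 9.
1 November 2030 is a Friday, so the first Monday is November 4 and the second is November 11.
April 16, 2030 lies within the daylight-saving period (9 February – 11 November), so Ulvand Canton is on daylight time, UTC+11:00.
14:15 Ulvand Canton − 11h = 03:15 UTC.
1 March 2030 is a Friday, so the first Saturday is March 2 and the fourth is March 23.
1 September 2030 is a Sunday, so the first Friday is September 6.
At the standard offset (UTC−04:30), 03:15 UTC − 4h30m = 22:45 Solvik standard time (rolling into the previous day, 15 April 2030).
Daylight saving runs 23 March – 6 September; the standard-time date in Solvik, April 15, 2030, is inside that window, so Solvik is at UTC−03:30.
03:15 UTC − 3h30m = 23:45 Solvik (rolling into the previous day, 15 April 2030).

23:45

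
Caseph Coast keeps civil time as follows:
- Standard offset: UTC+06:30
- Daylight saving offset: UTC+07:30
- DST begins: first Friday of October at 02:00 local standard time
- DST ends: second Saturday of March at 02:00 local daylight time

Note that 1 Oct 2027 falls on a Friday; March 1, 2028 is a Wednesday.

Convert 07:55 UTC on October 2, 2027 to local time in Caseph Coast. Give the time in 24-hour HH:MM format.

1 October 2027 is a Friday, so the first Friday is October 1.
1 March 2028 is a Wednesday, so the first Saturday is March 4 and the second is March 11.
At the standard offset (UTC+06:30), 07:55 UTC + 6h30m = 14:25 Caseph Coast standard time.
Daylight saving runs 1 October 2027 – 11 March 2028; the standard-time date in Caseph Coast, October 2, 2027, is inside that window, so Caseph Coast is at UTC+07:30.
07:55 UTC + 7h30m = 15:25 local.

15:25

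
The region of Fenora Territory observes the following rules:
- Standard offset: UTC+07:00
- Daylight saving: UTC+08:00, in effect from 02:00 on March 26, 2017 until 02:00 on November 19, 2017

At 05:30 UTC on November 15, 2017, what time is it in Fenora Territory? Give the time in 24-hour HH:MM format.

At the standard offset (UTC+07:00), 05:30 UTC + 7h = 12:30 Fenora Territory standard time.
The standard-time date in Fenora Territory, November 15, 2017, falls between 26 March and 19 November, so daylight saving is in effect and Fenora Territory is at UTC+08:00.
05:30 UTC + 8h = 13:30 local.

13:30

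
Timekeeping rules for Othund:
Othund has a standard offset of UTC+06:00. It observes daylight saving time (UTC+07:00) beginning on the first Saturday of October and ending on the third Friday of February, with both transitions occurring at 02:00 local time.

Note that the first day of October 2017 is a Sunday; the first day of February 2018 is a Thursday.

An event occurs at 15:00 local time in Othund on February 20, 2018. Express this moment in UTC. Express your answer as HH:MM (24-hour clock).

09:00

1 October 2017 is a Sunday, so the first Saturday is October 7.
1 February 2018 is a Thursday, so the first Friday is February 2 and the third is February 16.
February 20, 2018 is outside the daylight-saving period (7 October 2017 – 16 February 2018), so Othund is on standard time, UTC+06:00.
15:00 local − 6h = 09:00 UTC.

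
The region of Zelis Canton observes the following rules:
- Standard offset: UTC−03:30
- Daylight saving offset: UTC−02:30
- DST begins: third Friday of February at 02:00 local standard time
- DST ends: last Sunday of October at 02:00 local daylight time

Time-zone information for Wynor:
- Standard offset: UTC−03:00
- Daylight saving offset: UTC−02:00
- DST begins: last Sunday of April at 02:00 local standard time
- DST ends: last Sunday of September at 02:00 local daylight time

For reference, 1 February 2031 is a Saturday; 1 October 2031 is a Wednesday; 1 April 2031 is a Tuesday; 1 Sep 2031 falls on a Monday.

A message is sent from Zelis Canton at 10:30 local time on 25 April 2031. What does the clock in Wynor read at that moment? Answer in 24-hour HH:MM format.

10:00

1 February 2031 is a Saturday, so the first Friday is February 7 and the third is February 21.
1 October 2031 is a Wednesday, so Sundays fall on 5, 12, 19, 26; the last is October 26.
Daylight saving runs 21 February – 26 October; 25 April 2031 is inside that window, so Zelis Canton is at UTC−02:30.
10:30 Zelis Canton + 2h30m = 13:00 UTC.
1 April 2031 is a Tuesday, so Sundays fall on 6, 13, 20, 27; the last is April 27.
1 September 2031 is a Monday, so Sundays fall on 7, 14, 21, 28; the last is September 28.
At the standard offset (UTC−03:00), 13:00 UTC − 3h = 10:00 Wynor standard time.
The standard-time date in Wynor, 25 April 2031, is outside the daylight-saving period (27 April – 28 September), so Wynor is on standard time, UTC−03:00.
13:00 UTC − 3h = 10:00 Wynor.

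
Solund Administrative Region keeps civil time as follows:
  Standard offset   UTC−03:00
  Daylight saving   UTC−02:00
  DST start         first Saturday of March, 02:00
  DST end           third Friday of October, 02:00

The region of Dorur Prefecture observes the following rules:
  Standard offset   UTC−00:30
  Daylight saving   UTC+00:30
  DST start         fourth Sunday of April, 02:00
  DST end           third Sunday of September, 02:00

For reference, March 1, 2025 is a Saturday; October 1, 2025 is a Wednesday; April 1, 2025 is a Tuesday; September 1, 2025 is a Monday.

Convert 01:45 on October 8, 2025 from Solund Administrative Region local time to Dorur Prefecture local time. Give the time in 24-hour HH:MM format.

1 March 2025 is a Saturday, so the first Saturday is March 1.
1 October 2025 is a Wednesday, so the first Friday is October 3 and the third is October 17.
Daylight saving runs 1 March – 17 October; October 8, 2025 is inside that window, so Solund Administrative Region is at UTC−02:00.
01:45 Solund Administrative Region + 2h = 03:45 UTC.
1 April 2025 is a Tuesday, so the first Sunday is April 6 and the fourth is April 27.
1 September 2025 is a Monday, so the first Sunday is September 7 and the third is September 21.
At the standard offset (UTC−00:30), 03:45 UTC − 0h30m = 03:15 Dorur Prefecture standard time.
The standard-time date in Dorur Prefecture, October 8, 2025, does not fall between 27 April and 21 September, so daylight saving is not in effect and Dorur Prefecture is at UTC−00:30.
03:45 UTC − 0h30m = 03:15 Dorur Prefecture.

03:15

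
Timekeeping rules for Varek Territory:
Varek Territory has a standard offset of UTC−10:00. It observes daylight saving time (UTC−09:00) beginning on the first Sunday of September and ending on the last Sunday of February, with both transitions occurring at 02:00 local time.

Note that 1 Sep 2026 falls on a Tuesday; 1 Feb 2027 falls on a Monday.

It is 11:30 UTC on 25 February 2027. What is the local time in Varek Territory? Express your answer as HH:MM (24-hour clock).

1 September 2026 is a Tuesday, so the first Sunday is September 6.
1 February 2027 is a Monday, so Sundays fall on 7, 14, 21, 28; the last is February 28.
At the standard offset (UTC−10:00), 11:30 UTC − 10h = 01:30 Varek Territory standard time.
The standard-time date in Varek Territory, 25 February 2027, lies within the daylight-saving period (6 September 2026 – 28 February 2027), so Varek Territory is on daylight time, UTC−09:00.
11:30 UTC − 9h = 02:30 local.

02:30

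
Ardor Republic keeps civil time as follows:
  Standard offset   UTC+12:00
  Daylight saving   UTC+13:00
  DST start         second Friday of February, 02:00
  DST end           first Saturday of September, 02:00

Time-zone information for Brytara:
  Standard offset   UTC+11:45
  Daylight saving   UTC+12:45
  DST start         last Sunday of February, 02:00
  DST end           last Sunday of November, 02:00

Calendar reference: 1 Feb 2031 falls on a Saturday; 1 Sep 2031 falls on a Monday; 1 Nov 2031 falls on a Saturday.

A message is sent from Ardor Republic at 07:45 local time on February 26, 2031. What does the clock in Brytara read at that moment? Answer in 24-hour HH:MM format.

1 February 2031 is a Saturday, so the first Friday is February 7 and the second is February 14.
1 September 2031 is a Monday, so the first Saturday is September 6.
Daylight saving runs 14 February – 6 September; February 26, 2031 is inside that window, so Ardor Republic is at UTC+13:00.
07:45 Ardor Republic − 13h = 18:45 UTC (rolling into the previous day, 25 February 2031).
1 February 2031 is a Saturday, so Sundays fall on 2, 9, 16, 23; the last is February 23.
1 November 2031 is a Saturday, so Sundays fall on 2, 9, 16, 23, 30; the last is November 30.
At the standard offset (UTC+11:45), 18:45 UTC + 11h45m = 06:30 Brytara standard time (rolling into the next day, 26 February 2031).
The standard-time date in Brytara, February 26, 2031, falls between 23 February and 30 November, so daylight saving is in effect and Brytara is at UTC+12:45.
18:45 UTC + 12h45m = 07:30 Brytara (rolling into the next day, 26 February 2031).

07:30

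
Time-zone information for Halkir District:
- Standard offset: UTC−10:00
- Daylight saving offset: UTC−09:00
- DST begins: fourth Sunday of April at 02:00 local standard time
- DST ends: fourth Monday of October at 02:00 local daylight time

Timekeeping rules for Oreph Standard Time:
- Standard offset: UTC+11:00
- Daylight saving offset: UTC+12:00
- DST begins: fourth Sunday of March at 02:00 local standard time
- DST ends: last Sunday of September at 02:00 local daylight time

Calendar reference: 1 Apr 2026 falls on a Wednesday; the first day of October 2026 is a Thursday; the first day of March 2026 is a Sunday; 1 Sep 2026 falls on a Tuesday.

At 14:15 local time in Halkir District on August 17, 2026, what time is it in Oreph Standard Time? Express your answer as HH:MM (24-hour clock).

1 April 2026 is a Wednesday, so the first Sunday is April 5 and the fourth is April 26.
1 October 2026 is a Thursday, so the first Monday is October 5 and the fourth is October 26.
August 17, 2026 lies within the daylight-saving period (26 April – 26 October), so Halkir District is on daylight time, UTC−09:00.
14:15 Halkir District + 9h = 23:15 UTC.
1 March 2026 is a Sunday, so the first Sunday is March 1 and the fourth is March 22.
1 September 2026 is a Tuesday, so Sundays fall on 6, 13, 20, 27; the last is September 27.
At the standard offset (UTC+11:00), 23:15 UTC + 11h = 10:15 Oreph Standard Time standard time (rolling into the next day, 18 August 2026).
The standard-time date in Oreph Standard Time, August 18, 2026, falls between 22 March and 27 September, so daylight saving is in effect and Oreph Standard Time is at UTC+12:00.
23:15 UTC + 12h = 11:15 Oreph Standard Time (rolling into the next day, 18 August 2026).

11:15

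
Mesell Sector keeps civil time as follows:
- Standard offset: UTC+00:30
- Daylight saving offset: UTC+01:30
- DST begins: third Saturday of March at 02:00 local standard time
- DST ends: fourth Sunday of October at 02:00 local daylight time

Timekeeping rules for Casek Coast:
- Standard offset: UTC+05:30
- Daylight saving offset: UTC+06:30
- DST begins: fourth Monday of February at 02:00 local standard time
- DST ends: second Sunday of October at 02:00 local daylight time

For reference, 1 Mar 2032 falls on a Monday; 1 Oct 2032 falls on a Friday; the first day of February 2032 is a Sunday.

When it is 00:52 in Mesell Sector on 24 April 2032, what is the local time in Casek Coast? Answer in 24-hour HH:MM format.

1 March 2032 is a Monday, so the first Saturday is March 6 and the third is March 20.
1 October 2032 is a Friday, so the first Sunday is October 3 and the fourth is October 24.
24 April 2032 falls between 20 March and 24 October, so daylight saving is in effect and Mesell Sector is at UTC+01:30.
00:52 Mesell Sector − 1h30m = 23:22 UTC (rolling into the previous day, 23 April 2032).
1 February 2032 is a Sunday, so the first Monday is February 2 and the fourth is February 23.
1 October 2032 is a Friday, so the first Sunday is October 3 and the second is October 10.
At the standard offset (UTC+05:30), 23:22 UTC + 5h30m = 04:52 Casek Coast standard time (rolling into the next day, 24 April 2032).
Daylight saving runs 23 February – 10 October; the standard-time date in Casek Coast, 24 April 2032, is inside that window, so Casek Coast is at UTC+06:30.
23:22 UTC + 6h30m = 05:52 Casek Coast (rolling into the next day, 24 April 2032).

05:52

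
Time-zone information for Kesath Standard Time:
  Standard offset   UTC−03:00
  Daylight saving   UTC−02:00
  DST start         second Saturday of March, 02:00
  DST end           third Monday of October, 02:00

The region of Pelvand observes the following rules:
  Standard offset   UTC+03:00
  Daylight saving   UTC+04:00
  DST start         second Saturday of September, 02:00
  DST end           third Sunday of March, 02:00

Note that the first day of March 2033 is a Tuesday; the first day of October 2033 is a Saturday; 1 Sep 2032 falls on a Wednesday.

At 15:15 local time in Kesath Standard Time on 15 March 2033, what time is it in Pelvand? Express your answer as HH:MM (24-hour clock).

1 March 2033 is a Tuesday, so the first Saturday is March 5 and the second is March 12.
1 October 2033 is a Saturday, so the first Monday is October 3 and the third is October 17.
Daylight saving runs 12 March – 17 October; 15 March 2033 is inside that window, so Kesath Standard Time is at UTC−02:00.
15:15 Kesath Standard Time + 2h = 17:15 UTC.
1 September 2032 is a Wednesday, so the first Saturday is September 4 and the second is September 11.
1 March 2033 is a Tuesday, so the first Sunday is March 6 and the third is March 20.
At the standard offset (UTC+03:00), 17:15 UTC + 3h = 20:15 Pelvand standard time.
The standard-time date in Pelvand, 15 March 2033, lies within the daylight-saving period (11 September 2032 – 20 March 2033), so Pelvand is on daylight time, UTC+04:00.
17:15 UTC + 4h = 21:15 Pelvand.

21:15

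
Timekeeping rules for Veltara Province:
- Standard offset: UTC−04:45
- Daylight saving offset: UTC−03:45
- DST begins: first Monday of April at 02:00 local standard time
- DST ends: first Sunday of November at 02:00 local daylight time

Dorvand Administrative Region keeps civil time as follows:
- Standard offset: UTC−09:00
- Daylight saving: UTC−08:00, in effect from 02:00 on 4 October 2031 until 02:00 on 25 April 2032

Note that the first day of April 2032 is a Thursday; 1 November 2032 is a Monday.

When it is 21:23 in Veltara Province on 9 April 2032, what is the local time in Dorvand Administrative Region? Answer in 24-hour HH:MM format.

1 April 2032 is a Thursday, so the first Monday is April 5.
1 November 2032 is a Monday, so the first Sunday is November 7.
Daylight saving runs 5 April – 7 November; 9 April 2032 is inside that window, so Veltara Province is at UTC−03:45.
21:23 Veltara Province + 3h45m = 01:08 UTC (rolling into the next day, 10 April 2032).
At the standard offset (UTC−09:00), 01:08 UTC − 9h = 16:08 Dorvand Administrative Region standard time (rolling into the previous day, 9 April 2032).
The standard-time date in Dorvand Administrative Region, 9 April 2032, lies within the daylight-saving period (4 October 2031 – 25 April 2032), so Dorvand Administrative Region is on daylight time, UTC−08:00.
01:08 UTC − 8h = 17:08 Dorvand Administrative Region (rolling into the previous day, 9 April 2032).

17:08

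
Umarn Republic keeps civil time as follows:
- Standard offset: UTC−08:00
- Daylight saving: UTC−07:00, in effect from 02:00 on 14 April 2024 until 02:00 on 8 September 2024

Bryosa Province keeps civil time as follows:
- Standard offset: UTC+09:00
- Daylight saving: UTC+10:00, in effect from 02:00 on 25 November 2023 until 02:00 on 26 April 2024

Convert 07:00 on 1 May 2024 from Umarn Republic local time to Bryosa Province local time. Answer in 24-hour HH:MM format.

23:00

1 May 2024 falls between 14 April and 8 September, so daylight saving is in effect and Umarn Republic is at UTC−07:00.
07:00 Umarn Republic + 7h = 14:00 UTC.
At the standard offset (UTC+09:00), 14:00 UTC + 9h = 23:00 Bryosa Province standard time.
Daylight saving runs 25 November 2023 – 26 April 2024; the standard-time date in Bryosa Province, 1 May 2024, is outside that window, so Bryosa Province is on standard time at UTC+09:00.
14:00 UTC + 9h = 23:00 Bryosa Province.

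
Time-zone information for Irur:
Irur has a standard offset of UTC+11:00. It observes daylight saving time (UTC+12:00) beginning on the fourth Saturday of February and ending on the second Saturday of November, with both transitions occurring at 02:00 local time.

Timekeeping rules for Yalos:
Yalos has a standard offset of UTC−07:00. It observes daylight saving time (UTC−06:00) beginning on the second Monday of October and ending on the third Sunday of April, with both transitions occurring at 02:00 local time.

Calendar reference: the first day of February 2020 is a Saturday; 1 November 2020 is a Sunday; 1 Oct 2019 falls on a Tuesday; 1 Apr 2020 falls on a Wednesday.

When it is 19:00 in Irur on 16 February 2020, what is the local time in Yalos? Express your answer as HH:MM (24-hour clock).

1 February 2020 is a Saturday, so the first Saturday is February 1 and the fourth is February 22.
1 November 2020 is a Sunday, so the first Saturday is November 7 and the second is November 14.
Daylight saving runs 22 February – 14 November; 16 February 2020 is outside that window, so Irur is on standard time at UTC+11:00.
19:00 Irur − 11h = 08:00 UTC.
1 October 2019 is a Tuesday, so the first Monday is October 7 and the second is October 14.
1 April 2020 is a Wednesday, so the first Sunday is April 5 and the third is April 19.
At the standard offset (UTC−07:00), 08:00 UTC − 7h = 01:00 Yalos standard time.
Daylight saving runs 14 October 2019 – 19 April 2020; the standard-time date in Yalos, 16 February 2020, is inside that window, so Yalos is at UTC−06:00.
08:00 UTC − 6h = 02:00 Yalos.

02:00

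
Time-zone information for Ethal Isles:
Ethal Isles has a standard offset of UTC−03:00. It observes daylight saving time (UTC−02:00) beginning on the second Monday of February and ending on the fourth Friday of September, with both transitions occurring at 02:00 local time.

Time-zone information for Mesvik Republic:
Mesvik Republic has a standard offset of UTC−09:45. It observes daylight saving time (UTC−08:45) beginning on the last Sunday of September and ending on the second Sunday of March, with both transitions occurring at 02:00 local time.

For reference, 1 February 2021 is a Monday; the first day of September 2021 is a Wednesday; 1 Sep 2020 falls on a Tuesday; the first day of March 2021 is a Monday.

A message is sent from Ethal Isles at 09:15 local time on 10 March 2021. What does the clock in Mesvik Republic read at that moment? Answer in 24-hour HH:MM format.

1 February 2021 is a Monday, so the first Monday is February 1 and the second is February 8.
1 September 2021 is a Wednesday, so the first Friday is September 3 and the fourth is September 24.
Daylight saving runs 8 February – 24 September; 10 March 2021 is inside that window, so Ethal Isles is at UTC−02:00.
09:15 Ethal Isles + 2h = 11:15 UTC.
1 September 2020 is a Tuesday, so Sundays fall on 6, 13, 20, 27; the last is September 27.
1 March 2021 is a Monday, so the first Sunday is March 7 and the second is March 14.
At the standard offset (UTC−09:45), 11:15 UTC − 9h45m = 01:30 Mesvik Republic standard time.
The standard-time date in Mesvik Republic, 10 March 2021, lies within the daylight-saving period (27 September 2020 – 14 March 2021), so Mesvik Republic is on daylight time, UTC−08:45.
11:15 UTC − 8h45m = 02:30 Mesvik Republic.

02:30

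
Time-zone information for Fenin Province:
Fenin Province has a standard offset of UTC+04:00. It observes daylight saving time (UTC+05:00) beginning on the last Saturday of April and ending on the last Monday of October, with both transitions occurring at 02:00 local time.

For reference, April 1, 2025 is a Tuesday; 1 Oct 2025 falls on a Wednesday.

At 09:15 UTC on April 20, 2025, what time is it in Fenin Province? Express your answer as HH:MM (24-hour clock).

1 April 2025 is a Tuesday, so Saturdays fall on 5, 12, 19, 26; the last is April 26.
1 October 2025 is a Wednesday, so Mondays fall on 6, 13, 20, 27; the last is October 27.
At the standard offset (UTC+04:00), 09:15 UTC + 4h = 13:15 Fenin Province standard time.
The standard-time date in Fenin Province, April 20, 2025, does not fall between 26 April and 27 October, so daylight saving is not in effect and Fenin Province is at UTC+04:00.
09:15 UTC + 4h = 13:15 local.

13:15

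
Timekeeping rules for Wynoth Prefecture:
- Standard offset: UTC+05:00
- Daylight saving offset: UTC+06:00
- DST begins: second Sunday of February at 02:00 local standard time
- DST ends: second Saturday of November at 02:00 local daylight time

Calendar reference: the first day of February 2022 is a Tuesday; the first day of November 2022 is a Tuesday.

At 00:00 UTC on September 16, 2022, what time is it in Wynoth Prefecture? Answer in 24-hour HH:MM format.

06:00

1 February 2022 is a Tuesday, so the first Sunday is February 6 and the second is February 13.
1 November 2022 is a Tuesday, so the first Saturday is November 5 and the second is November 12.
At the standard offset (UTC+05:00), 00:00 UTC + 5h = 05:00 Wynoth Prefecture standard time.
The standard-time date in Wynoth Prefecture, September 16, 2022, falls between 13 February and 12 November, so daylight saving is in effect and Wynoth Prefecture is at UTC+06:00.
00:00 UTC + 6h = 06:00 local.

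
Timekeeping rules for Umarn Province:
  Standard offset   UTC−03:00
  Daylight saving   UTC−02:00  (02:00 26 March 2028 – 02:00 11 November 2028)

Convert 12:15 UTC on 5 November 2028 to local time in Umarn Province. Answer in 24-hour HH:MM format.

At the standard offset (UTC−03:00), 12:15 UTC − 3h = 09:15 Umarn Province standard time.
The standard-time date in Umarn Province, 5 November 2028, falls between 26 March and 11 November, so daylight saving is in effect and Umarn Province is at UTC−02:00.
12:15 UTC − 2h = 10:15 local.

10:15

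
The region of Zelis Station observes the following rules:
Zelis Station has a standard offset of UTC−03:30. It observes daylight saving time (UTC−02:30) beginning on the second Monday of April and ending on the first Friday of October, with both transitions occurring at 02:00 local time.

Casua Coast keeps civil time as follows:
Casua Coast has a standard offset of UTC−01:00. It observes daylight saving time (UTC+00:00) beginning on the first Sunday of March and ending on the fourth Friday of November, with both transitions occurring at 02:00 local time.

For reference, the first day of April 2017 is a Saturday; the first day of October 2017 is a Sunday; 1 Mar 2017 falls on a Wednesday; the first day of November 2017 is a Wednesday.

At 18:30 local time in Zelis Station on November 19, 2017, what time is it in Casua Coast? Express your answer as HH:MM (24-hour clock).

22:00

1 April 2017 is a Saturday, so the first Monday is April 3 and the second is April 10.
1 October 2017 is a Sunday, so the first Friday is October 6.
Daylight saving runs 10 April – 6 October; November 19, 2017 is outside that window, so Zelis Station is on standard time at UTC−03:30.
18:30 Zelis Station + 3h30m = 22:00 UTC.
1 March 2017 is a Wednesday, so the first Sunday is March 5.
1 November 2017 is a Wednesday, so the first Friday is November 3 and the fourth is November 24.
At the standard offset (UTC−01:00), 22:00 UTC − 1h = 21:00 Casua Coast standard time.
The standard-time date in Casua Coast, November 19, 2017, lies within the daylight-saving period (5 March – 24 November), so Casua Coast is on daylight time, UTC+00:00.
22:00 UTC + 0h = 22:00 Casua Coast.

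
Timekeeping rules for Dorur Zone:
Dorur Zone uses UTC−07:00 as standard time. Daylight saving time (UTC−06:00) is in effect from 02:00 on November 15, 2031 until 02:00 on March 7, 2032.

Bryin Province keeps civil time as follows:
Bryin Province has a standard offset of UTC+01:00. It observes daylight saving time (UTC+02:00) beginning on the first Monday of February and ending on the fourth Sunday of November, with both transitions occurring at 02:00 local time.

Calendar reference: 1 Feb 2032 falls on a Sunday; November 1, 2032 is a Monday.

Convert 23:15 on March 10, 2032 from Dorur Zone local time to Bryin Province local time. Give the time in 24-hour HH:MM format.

March 10, 2032 is outside the daylight-saving period (15 November 2031 – 7 March 2032), so Dorur Zone is on standard time, UTC−07:00.
23:15 Dorur Zone + 7h = 06:15 UTC (rolling into the next day, 11 March 2032).
1 February 2032 is a Sunday, so the first Monday is February 2.
1 November 2032 is a Monday, so the first Sunday is November 7 and the fourth is November 28.
At the standard offset (UTC+01:00), 06:15 UTC + 1h = 07:15 Bryin Province standard time.
The standard-time date in Bryin Province, March 11, 2032, falls between 2 February and 28 November, so daylight saving is in effect and Bryin Province is at UTC+02:00.
06:15 UTC + 2h = 08:15 Bryin Province.

08:15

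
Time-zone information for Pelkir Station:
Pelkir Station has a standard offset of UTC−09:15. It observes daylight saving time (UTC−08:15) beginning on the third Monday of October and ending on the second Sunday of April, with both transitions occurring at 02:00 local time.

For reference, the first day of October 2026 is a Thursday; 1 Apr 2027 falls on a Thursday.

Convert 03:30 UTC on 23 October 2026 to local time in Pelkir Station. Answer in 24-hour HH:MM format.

1 October 2026 is a Thursday, so the first Monday is October 5 and the third is October 19.
1 April 2027 is a Thursday, so the first Sunday is April 4 and the second is April 11.
At the standard offset (UTC−09:15), 03:30 UTC − 9h15m = 18:15 Pelkir Station standard time (rolling into the previous day, 22 October 2026).
The standard-time date in Pelkir Station, 22 October 2026, falls between 19 October 2026 and 11 April 2027, so daylight saving is in effect and Pelkir Station is at UTC−08:15.
03:30 UTC − 8h15m = 19:15 local (rolling into the previous day, 22 October 2026).

19:15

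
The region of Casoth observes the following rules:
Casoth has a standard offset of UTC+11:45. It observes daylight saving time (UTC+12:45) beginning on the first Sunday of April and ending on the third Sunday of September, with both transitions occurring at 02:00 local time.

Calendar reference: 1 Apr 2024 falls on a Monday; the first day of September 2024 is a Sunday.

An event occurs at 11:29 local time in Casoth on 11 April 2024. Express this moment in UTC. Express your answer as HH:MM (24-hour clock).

1 April 2024 is a Monday, so the first Sunday is April 7.
1 September 2024 is a Sunday, so the first Sunday is September 1 and the third is September 15.
11 April 2024 falls between 7 April and 15 September, so daylight saving is in effect and Casoth is at UTC+12:45.
11:29 local − 12h45m = 22:44 UTC (rolling into the previous day, 10 April 2024).

22:44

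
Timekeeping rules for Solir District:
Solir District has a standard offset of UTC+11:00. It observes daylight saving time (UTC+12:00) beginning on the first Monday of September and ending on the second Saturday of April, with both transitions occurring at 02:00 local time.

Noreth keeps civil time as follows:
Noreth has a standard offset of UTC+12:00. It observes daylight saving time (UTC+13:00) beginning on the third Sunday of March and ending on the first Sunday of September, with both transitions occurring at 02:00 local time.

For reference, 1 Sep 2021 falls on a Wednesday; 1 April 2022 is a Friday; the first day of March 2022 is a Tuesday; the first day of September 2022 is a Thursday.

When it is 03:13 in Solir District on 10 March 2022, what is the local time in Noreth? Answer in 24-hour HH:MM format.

1 September 2021 is a Wednesday, so the first Monday is September 6.
1 April 2022 is a Friday, so the first Saturday is April 2 and the second is April 9.
Daylight saving runs 6 September 2021 – 9 April 2022; 10 March 2022 is inside that window, so Solir District is at UTC+12:00.
03:13 Solir District − 12h = 15:13 UTC (rolling into the previous day, 9 March 2022).
1 March 2022 is a Tuesday, so the first Sunday is March 6 and the third is March 20.
1 September 2022 is a Thursday, so the first Sunday is September 4.
At the standard offset (UTC+12:00), 15:13 UTC + 12h = 03:13 Noreth standard time (rolling into the next day, 10 March 2022).
The standard-time date in Noreth, 10 March 2022, is outside the daylight-saving period (20 March – 4 September), so Noreth is on standard time, UTC+12:00.
15:13 UTC + 12h = 03:13 Noreth (rolling into the next day, 10 March 2022).

03:13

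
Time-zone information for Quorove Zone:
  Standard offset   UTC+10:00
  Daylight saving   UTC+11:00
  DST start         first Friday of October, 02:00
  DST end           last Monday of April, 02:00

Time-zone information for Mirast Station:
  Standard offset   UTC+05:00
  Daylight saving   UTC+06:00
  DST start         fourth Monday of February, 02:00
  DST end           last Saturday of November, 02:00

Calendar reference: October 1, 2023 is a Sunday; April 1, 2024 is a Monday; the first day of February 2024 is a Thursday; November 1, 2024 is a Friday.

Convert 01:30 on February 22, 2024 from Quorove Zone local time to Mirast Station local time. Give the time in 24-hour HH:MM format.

19:30

1 October 2023 is a Sunday, so the first Friday is October 6.
1 April 2024 is a Monday, so Mondays fall on 1, 8, 15, 22, 29; the last is April 29.
February 22, 2024 falls between 6 October 2023 and 29 April 2024, so daylight saving is in effect and Quorove Zone is at UTC+11:00.
01:30 Quorove Zone − 11h = 14:30 UTC (rolling into the previous day, 21 February 2024).
1 February 2024 is a Thursday, so the first Monday is February 5 and the fourth is February 26.
1 November 2024 is a Friday, so Saturdays fall on 2, 9, 16, 23, 30; the last is November 30.
At the standard offset (UTC+05:00), 14:30 UTC + 5h = 19:30 Mirast Station standard time.
The standard-time date in Mirast Station, February 21, 2024, is outside the daylight-saving period (26 February – 30 November), so Mirast Station is on standard time, UTC+05:00.
14:30 UTC + 5h = 19:30 Mirast Station.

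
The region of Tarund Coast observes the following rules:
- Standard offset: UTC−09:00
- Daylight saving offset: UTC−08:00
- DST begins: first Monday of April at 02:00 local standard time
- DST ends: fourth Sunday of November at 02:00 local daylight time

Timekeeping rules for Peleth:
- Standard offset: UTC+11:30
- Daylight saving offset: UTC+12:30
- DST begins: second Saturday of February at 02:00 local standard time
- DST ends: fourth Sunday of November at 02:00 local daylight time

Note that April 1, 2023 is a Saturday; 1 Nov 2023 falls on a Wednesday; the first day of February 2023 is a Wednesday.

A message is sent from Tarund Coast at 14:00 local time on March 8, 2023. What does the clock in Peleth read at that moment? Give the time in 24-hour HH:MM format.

1 April 2023 is a Saturday, so the first Monday is April 3.
1 November 2023 is a Wednesday, so the first Sunday is November 5 and the fourth is November 26.
March 8, 2023 is outside the daylight-saving period (3 April – 26 November), so Tarund Coast is on standard time, UTC−09:00.
14:00 Tarund Coast + 9h = 23:00 UTC.
1 February 2023 is a Wednesday, so the first Saturday is February 4 and the second is February 11.
1 November 2023 is a Wednesday, so the first Sunday is November 5 and the fourth is November 26.
At the standard offset (UTC+11:30), 23:00 UTC + 11h30m = 10:30 Peleth standard time (rolling into the next day, 9 March 2023).
The standard-time date in Peleth, March 9, 2023, lies within the daylight-saving period (11 February – 26 November), so Peleth is on daylight time, UTC+12:30.
23:00 UTC + 12h30m = 11:30 Peleth (rolling into the next day, 9 March 2023).

11:30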